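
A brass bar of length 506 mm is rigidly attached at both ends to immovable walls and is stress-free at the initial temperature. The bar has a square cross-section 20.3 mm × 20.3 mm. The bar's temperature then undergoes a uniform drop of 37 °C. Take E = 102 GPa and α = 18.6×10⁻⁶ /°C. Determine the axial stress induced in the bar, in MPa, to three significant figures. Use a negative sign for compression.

Free thermal expansion αLΔT = 18.6e-6 · 506 · -37 = -0.3482 mm.
The walls impose strain ε = −(-0.3482)/506 = 6.8820e-04; σ = Eε = 102000 · 6.8820e-04 = 70.2 MPa.

70.2 MPa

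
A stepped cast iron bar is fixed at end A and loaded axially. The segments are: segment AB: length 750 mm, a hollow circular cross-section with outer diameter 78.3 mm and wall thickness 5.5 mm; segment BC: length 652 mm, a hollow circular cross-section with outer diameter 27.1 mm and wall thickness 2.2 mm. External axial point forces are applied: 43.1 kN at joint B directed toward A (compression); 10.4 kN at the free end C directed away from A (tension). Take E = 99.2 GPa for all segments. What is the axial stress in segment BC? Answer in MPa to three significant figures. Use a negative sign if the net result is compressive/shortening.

Internal axial forces (sectioning from the free end, tension +): N_BC = 10.4 kN, N_AB = -32.7 kN.
A_BC = 172.1 mm².
σ_BC = N_BC/A_BC = 10400/172.1 = 60.43 MPa.

60.4 MPa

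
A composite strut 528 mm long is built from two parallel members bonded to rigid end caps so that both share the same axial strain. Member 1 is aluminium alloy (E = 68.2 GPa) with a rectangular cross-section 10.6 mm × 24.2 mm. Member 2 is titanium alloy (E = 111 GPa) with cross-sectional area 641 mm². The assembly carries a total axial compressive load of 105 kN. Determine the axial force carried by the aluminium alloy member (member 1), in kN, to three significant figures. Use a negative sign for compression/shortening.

-20.7 kN

A_1 = 256.5 mm².
Equal strain + equilibrium ⇒ each member carries load in proportion to AE: A₁E₁ = 17490000 N, A₂E₂ = 71150000 N, ΣAE = 88650000 N.
F₁ = P·A₁E₁/ΣAE = -105000·17490000/88650000 = -20720 N.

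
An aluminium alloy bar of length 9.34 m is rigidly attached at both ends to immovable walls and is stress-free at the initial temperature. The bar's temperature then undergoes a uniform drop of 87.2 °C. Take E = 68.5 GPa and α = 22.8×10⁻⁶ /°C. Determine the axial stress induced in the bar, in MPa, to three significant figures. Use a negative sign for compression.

136 MPa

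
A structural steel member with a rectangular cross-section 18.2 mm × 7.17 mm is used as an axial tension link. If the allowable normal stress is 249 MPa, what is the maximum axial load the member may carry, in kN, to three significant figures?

A = 130.5 mm².
P_max = σ_allow · A = 249 · 130.5 = 32490 N = 32.49 kN.

32.5 kN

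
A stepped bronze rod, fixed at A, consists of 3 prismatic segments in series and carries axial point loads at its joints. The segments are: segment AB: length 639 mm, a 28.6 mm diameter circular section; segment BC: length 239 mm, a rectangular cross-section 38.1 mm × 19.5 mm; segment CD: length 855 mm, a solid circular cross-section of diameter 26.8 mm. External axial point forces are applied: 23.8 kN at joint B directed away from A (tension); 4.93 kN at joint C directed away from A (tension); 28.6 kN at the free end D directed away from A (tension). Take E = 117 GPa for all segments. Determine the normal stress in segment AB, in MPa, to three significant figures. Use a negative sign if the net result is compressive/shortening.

89.2 MPa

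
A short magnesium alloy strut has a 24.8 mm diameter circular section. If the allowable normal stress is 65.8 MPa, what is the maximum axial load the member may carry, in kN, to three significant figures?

31.8 kN

A = 483.1 mm².
P_max = σ_allow · A = 65.8 · 483.1 = 31780 N = 31.78 kN.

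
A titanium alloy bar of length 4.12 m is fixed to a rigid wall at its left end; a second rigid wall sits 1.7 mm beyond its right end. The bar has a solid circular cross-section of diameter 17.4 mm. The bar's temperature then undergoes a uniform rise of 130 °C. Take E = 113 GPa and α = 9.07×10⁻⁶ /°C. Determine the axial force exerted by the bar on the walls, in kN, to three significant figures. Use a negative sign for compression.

Free thermal expansion αLΔT = 9.07e-6 · 4120 · 130 = 4.858 mm.
The walls engage after the gap closes; constrained expansion = 4.858 − 1.7 = 3.158 mm.
The walls impose strain ε = −(3.158)/4120 = -7.6648e-04; σ = Eε = 113000 · -7.6648e-04 = -86.61 MPa.
Wall reaction R = σ·A = -86.61·237.8 = -20600 N = -20.6 kN.

-20.6 kN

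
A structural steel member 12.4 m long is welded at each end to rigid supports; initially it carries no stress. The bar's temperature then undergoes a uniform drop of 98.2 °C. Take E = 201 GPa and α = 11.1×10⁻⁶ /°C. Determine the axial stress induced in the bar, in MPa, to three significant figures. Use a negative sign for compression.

219 MPa

Free thermal expansion αLΔT = 11.1e-6 · 12400 · -98.2 = -13.52 mm.
The walls impose strain ε = −(-13.52)/12400 = 1.0900e-03; σ = Eε = 201000 · 1.0900e-03 = 219.1 MPa.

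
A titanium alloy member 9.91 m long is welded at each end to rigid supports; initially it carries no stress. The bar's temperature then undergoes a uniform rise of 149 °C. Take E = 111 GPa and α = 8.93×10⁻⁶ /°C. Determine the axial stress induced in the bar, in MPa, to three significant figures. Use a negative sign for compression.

-148 MPa

Free thermal expansion αLΔT = 8.93e-6 · 9910 · 149 = 13.19 mm.
The walls impose strain ε = −(13.19)/9910 = -1.3306e-03; σ = Eε = 111000 · -1.3306e-03 = -147.7 MPa.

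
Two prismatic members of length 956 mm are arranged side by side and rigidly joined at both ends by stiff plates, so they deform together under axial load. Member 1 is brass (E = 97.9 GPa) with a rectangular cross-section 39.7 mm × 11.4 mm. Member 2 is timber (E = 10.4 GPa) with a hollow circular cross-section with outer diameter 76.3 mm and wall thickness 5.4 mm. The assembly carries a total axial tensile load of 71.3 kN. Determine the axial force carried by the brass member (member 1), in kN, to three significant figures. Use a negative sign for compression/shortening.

A_1 = 452.6 mm².
A_2 = 1203 mm².
Equal strain + equilibrium ⇒ each member carries load in proportion to AE: A₁E₁ = 44310000 N, A₂E₂ = 12510000 N, ΣAE = 56820000 N.
F₁ = P·A₁E₁/ΣAE = 71300·44310000/56820000 = 55600 N.

55.6 kN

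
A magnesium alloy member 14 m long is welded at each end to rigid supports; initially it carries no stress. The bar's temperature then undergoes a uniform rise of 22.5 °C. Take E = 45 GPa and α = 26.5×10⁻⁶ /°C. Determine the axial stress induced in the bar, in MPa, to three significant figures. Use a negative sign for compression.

-26.8 MPa

Free thermal expansion αLΔT = 26.5e-6 · 14000 · 22.5 = 8.348 mm.
The walls impose strain ε = −(8.348)/14000 = -5.9625e-04; σ = Eε = 45000 · -5.9625e-04 = -26.83 MPa.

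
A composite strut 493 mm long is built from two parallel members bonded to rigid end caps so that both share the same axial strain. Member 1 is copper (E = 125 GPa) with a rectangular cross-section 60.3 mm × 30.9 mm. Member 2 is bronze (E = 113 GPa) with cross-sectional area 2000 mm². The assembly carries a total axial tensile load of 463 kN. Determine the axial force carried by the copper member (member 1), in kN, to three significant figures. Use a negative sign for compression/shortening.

A_1 = 1863 mm².
Equal strain + equilibrium ⇒ each member carries load in proportion to AE: A₁E₁ = 232900000 N, A₂E₂ = 226000000 N, ΣAE = 458900000 N.
F₁ = P·A₁E₁/ΣAE = 463000·232900000/458900000 = 235000 N.

235 kN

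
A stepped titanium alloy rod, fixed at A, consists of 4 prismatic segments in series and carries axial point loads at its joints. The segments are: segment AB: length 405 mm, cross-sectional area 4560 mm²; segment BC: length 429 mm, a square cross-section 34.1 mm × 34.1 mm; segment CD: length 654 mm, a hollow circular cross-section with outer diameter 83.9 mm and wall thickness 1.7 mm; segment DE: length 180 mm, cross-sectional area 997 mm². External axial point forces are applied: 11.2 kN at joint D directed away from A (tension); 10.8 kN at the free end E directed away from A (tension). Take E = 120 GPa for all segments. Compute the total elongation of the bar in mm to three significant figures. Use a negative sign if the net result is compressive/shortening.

0.373 mm

Internal axial forces (sectioning from the free end, tension +): N_DE = 10.8 kN, N_CD = 22 kN, N_BC = 22 kN, N_AB = 22 kN.
A_BC = 1163 mm².
A_CD = 439 mm².
δ_AB = 22000·405/(4560·120000) = 0.01628 mm
δ_BC = 22000·429/(1163·120000) = 0.06764 mm
δ_CD = 22000·654/(439·120000) = 0.2731 mm
δ_DE = 10800·180/(997·120000) = 0.01625 mm
δ = Σδ_i = 0.3733 mm.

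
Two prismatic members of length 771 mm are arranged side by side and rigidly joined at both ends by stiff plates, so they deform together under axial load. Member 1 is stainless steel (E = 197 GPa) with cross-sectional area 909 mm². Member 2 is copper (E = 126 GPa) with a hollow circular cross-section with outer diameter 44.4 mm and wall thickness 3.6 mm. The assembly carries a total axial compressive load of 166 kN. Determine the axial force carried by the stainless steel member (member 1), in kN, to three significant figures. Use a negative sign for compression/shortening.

A_2 = 461.4 mm².
Equal strain + equilibrium ⇒ each member carries load in proportion to AE: A₁E₁ = 179100000 N, A₂E₂ = 58140000 N, ΣAE = 237200000 N.
F₁ = P·A₁E₁/ΣAE = -166000·179100000/237200000 = -125300 N.

-125 kN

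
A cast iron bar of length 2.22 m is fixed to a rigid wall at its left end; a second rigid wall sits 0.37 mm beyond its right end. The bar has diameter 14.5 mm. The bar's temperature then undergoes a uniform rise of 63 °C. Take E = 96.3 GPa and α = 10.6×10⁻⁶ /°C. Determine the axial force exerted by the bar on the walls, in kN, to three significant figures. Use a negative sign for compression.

-7.97 kN

Free thermal expansion αLΔT = 10.6e-6 · 2220 · 63 = 1.483 mm.
The walls engage after the gap closes; constrained expansion = 1.483 − 0.37 = 1.113 mm.
The walls impose strain ε = −(1.113)/2220 = -5.0113e-04; σ = Eε = 96300 · -5.0113e-04 = -48.26 MPa.
Wall reaction R = σ·A = -48.26·165.1 = -7969 N = -7.969 kN.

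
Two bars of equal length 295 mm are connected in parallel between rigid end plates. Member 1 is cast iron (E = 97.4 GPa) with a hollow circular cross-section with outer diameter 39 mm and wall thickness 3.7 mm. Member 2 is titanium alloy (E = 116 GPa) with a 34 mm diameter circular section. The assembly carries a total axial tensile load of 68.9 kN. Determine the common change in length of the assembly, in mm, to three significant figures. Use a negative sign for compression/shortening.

0.140 mm

A_1 = 410.3 mm².
A_2 = 907.9 mm².
Equal strain + equilibrium ⇒ each member carries load in proportion to AE: A₁E₁ = 39970000 N, A₂E₂ = 105300000 N, ΣAE = 145300000 N.
δ = PL/ΣAE = 68900·295/145300000 = 0.1399 mm.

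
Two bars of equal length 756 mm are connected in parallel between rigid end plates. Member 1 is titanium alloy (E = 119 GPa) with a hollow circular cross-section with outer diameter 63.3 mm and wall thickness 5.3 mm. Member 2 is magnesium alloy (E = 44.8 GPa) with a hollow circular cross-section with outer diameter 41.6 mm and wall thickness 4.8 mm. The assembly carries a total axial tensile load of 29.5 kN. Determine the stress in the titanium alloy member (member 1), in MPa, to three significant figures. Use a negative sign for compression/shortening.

A_1 = 965.7 mm².
A_2 = 554.9 mm².
Equal strain + equilibrium ⇒ each member carries load in proportion to AE: A₁E₁ = 114900000 N, A₂E₂ = 24860000 N, ΣAE = 139800000 N.
σ₁ = P·E₁/ΣAE = 29500·119000/139800000 = 25.11 MPa.

25.1 MPa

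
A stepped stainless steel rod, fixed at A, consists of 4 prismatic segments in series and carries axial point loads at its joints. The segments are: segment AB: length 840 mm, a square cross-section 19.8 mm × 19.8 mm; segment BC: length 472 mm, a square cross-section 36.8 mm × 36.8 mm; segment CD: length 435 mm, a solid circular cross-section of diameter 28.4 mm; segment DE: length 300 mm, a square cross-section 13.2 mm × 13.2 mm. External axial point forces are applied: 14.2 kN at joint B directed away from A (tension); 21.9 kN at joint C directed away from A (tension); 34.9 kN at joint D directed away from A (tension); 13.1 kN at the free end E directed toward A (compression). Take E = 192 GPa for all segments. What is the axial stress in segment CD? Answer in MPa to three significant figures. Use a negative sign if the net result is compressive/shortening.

34.4 MPa

Internal axial forces (sectioning from the free end, tension +): N_DE = -13.1 kN, N_CD = 21.8 kN, N_BC = 43.7 kN, N_AB = 57.9 kN.
A_CD = 633.5 mm².
σ_CD = N_CD/A_CD = 21800/633.5 = 34.41 MPa.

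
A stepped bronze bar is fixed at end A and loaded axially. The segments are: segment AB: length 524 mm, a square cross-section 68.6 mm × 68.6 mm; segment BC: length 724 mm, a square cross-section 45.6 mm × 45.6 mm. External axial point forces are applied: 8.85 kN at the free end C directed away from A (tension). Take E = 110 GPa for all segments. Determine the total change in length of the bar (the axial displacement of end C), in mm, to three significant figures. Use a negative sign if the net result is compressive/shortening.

0.0370 mm

Internal axial forces (sectioning from the free end, tension +): N_BC = 8.85 kN, N_AB = 8.85 kN.
A_AB = 4706 mm².
A_BC = 2079 mm².
δ_AB = 8850·524/(4706·110000) = 0.008958 mm
δ_BC = 8850·724/(2079·110000) = 0.02801 mm
δ = Σδ_i = 0.03697 mm.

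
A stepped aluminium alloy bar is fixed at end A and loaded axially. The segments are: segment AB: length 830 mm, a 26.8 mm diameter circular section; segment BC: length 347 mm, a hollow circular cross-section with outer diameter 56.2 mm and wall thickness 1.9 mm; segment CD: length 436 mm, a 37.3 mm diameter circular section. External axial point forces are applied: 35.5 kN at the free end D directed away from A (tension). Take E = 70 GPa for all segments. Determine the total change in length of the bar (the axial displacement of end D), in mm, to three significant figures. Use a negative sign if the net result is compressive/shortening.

1.49 mm

Internal axial forces (sectioning from the free end, tension +): N_CD = 35.5 kN, N_BC = 35.5 kN, N_AB = 35.5 kN.
A_AB = 564.1 mm².
A_BC = 324.1 mm².
A_CD = 1093 mm².
δ_AB = 35500·830/(564.1·70000) = 0.7462 mm
δ_BC = 35500·347/(324.1·70000) = 0.5429 mm
δ_CD = 35500·436/(1093·70000) = 0.2024 mm
δ = Σδ_i = 1.491 mm.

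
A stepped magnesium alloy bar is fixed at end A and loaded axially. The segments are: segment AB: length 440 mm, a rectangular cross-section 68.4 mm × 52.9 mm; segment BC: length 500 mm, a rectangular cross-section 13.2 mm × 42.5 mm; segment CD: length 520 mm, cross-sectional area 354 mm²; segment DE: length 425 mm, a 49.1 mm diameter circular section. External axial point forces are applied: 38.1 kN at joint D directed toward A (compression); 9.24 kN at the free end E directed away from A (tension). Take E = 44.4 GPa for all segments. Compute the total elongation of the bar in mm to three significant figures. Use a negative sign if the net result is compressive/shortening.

-1.57 mm

Internal axial forces (sectioning from the free end, tension +): N_DE = 9.24 kN, N_CD = -28.86 kN, N_BC = -28.86 kN, N_AB = -28.86 kN.
A_AB = 3618 mm².
A_BC = 561 mm².
A_DE = 1893 mm².
δ_AB = -28860·440/(3618·44400) = -0.07904 mm
δ_BC = -28860·500/(561·44400) = -0.5793 mm
δ_CD = -28860·520/(354·44400) = -0.9548 mm
δ_DE = 9240·425/(1893·44400) = 0.04671 mm
δ = Σδ_i = -1.566 mm.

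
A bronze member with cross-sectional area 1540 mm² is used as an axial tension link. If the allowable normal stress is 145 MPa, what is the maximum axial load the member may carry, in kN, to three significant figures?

223 kN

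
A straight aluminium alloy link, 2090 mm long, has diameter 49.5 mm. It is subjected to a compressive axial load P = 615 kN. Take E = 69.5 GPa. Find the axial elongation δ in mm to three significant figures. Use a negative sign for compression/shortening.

A = 1924 mm².
δ_mech = NL/(AE) = -615000·2090/(1924·69500) = -9.61 mm.

-9.61 mm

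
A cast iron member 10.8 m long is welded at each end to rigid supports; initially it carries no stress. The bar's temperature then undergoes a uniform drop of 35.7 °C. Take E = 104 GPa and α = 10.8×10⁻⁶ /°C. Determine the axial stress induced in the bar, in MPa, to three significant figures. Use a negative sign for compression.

40.1 MPa

Free thermal expansion αLΔT = 10.8e-6 · 10800 · -35.7 = -4.164 mm.
The walls impose strain ε = −(-4.164)/10800 = 3.8556e-04; σ = Eε = 104000 · 3.8556e-04 = 40.1 MPa.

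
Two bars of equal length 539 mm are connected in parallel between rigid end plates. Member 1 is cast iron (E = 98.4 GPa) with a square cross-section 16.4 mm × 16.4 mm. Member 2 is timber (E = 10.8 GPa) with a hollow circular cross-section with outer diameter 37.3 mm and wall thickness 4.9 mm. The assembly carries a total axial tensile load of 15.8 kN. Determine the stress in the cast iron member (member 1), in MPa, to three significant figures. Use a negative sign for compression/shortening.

A_1 = 269 mm².
A_2 = 498.8 mm².
Equal strain + equilibrium ⇒ each member carries load in proportion to AE: A₁E₁ = 26470000 N, A₂E₂ = 5387000 N, ΣAE = 31850000 N.
σ₁ = P·E₁/ΣAE = 15800·98400/31850000 = 48.81 MPa.

48.8 MPa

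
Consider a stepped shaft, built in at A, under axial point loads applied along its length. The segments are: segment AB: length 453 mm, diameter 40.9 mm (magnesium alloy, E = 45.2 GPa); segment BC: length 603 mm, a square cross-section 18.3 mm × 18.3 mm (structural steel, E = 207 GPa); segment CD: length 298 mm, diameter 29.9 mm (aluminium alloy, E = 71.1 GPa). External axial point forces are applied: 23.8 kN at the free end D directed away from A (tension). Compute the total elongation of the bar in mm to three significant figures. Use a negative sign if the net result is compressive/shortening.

0.531 mm

Internal axial forces (sectioning from the free end, tension +): N_CD = 23.8 kN, N_BC = 23.8 kN, N_AB = 23.8 kN.
A_AB = 1314 mm².
A_BC = 334.9 mm².
A_CD = 702.2 mm².
δ_AB = 23800·453/(1314·45200) = 0.1816 mm
δ_BC = 23800·603/(334.9·207000) = 0.207 mm
δ_CD = 23800·298/(702.2·71100) = 0.1421 mm
δ = Σδ_i = 0.5306 mm.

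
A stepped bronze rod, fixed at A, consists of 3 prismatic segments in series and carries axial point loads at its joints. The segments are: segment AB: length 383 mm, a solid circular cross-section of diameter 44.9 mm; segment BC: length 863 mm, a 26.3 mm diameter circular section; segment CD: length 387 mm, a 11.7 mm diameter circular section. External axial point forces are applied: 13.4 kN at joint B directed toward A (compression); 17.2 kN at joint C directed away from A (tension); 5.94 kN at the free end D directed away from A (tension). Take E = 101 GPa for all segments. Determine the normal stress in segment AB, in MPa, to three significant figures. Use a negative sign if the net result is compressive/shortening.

Internal axial forces (sectioning from the free end, tension +): N_CD = 5.94 kN, N_BC = 23.14 kN, N_AB = 9.74 kN.
A_AB = 1583 mm².
σ_AB = N_AB/A_AB = 9740/1583 = 6.151 MPa.

6.15 MPa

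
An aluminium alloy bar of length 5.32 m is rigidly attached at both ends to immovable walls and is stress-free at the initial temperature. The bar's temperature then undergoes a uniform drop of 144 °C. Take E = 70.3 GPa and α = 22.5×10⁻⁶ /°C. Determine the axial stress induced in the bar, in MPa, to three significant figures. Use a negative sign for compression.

Free thermal expansion αLΔT = 22.5e-6 · 5320 · -144 = -17.24 mm.
The walls impose strain ε = −(-17.24)/5320 = 3.2400e-03; σ = Eε = 70300 · 3.2400e-03 = 227.8 MPa.

228 MPa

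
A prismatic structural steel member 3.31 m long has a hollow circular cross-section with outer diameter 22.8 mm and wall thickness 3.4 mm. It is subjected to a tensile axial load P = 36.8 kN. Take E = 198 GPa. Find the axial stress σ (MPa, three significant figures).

A = 207.2 mm².
σ = N/A = 36800/207.2 = 177.6 MPa.

178 MPa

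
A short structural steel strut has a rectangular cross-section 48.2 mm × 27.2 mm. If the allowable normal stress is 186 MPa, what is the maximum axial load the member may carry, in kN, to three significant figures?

A = 1311 mm².
P_max = σ_allow · A = 186 · 1311 = 243900 N = 243.9 kN.

244 kN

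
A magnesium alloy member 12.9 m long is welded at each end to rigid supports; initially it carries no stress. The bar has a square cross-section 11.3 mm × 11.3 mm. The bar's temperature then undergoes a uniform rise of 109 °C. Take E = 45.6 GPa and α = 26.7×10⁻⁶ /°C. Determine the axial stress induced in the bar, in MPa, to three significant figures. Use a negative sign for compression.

Free thermal expansion αLΔT = 26.7e-6 · 12900 · 109 = 37.54 mm.
The walls impose strain ε = −(37.54)/12900 = -2.9103e-03; σ = Eε = 45600 · -2.9103e-03 = -132.7 MPa.

-133 MPa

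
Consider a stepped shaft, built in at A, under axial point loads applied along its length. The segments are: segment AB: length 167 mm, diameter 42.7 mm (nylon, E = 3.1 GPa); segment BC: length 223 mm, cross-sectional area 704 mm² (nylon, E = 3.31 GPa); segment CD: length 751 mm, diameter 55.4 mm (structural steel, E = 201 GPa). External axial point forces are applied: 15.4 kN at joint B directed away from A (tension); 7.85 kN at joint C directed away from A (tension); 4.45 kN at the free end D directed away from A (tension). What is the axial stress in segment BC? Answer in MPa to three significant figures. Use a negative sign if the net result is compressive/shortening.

17.5 MPa

Internal axial forces (sectioning from the free end, tension +): N_CD = 4.45 kN, N_BC = 12.3 kN, N_AB = 27.7 kN.
σ_BC = N_BC/A_BC = 12300/704 = 17.47 MPa.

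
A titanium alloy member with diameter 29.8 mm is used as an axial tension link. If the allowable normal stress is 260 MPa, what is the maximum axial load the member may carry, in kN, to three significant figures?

A = 697.5 mm².
P_max = σ_allow · A = 260 · 697.5 = 181300 N = 181.3 kN.

181 kN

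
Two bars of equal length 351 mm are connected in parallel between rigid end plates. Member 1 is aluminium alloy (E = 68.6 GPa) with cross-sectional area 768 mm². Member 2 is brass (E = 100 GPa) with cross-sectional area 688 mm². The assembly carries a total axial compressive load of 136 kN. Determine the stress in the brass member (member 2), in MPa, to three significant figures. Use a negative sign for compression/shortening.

Equal strain + equilibrium ⇒ each member carries load in proportion to AE: A₁E₁ = 52680000 N, A₂E₂ = 68800000 N, ΣAE = 121500000 N.
σ₂ = P·E₂/ΣAE = -136000·100000/121500000 = -111.9 MPa.

-112 MPa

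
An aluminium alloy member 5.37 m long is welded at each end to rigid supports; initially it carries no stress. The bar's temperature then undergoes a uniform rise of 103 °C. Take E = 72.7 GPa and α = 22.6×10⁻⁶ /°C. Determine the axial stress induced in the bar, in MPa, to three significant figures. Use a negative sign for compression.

-169 MPa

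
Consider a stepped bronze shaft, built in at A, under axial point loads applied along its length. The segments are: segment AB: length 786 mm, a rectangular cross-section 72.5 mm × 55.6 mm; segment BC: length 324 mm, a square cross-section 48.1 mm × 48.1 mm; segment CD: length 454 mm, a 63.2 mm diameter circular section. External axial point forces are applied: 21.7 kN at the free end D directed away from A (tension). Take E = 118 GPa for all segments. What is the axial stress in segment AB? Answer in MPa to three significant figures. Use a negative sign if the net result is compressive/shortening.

5.38 MPa

Internal axial forces (sectioning from the free end, tension +): N_CD = 21.7 kN, N_BC = 21.7 kN, N_AB = 21.7 kN.
A_AB = 4031 mm².
σ_AB = N_AB/A_AB = 21700/4031 = 5.383 MPa.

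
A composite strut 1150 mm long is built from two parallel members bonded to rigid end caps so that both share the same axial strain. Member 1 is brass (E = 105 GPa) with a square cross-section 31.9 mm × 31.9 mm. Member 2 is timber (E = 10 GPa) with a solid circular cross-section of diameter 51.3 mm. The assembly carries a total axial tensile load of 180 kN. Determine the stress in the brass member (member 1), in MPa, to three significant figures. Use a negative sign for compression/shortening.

A_1 = 1018 mm².
A_2 = 2067 mm².
Equal strain + equilibrium ⇒ each member carries load in proportion to AE: A₁E₁ = 106800000 N, A₂E₂ = 20670000 N, ΣAE = 127500000 N.
σ₁ = P·E₁/ΣAE = 180000·105000/127500000 = 148.2 MPa.

148 MPa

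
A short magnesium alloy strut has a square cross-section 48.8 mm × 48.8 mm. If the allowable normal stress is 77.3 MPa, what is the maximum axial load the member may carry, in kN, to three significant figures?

184 kN

A = 2381 mm².
P_max = σ_allow · A = 77.3 · 2381 = 184100 N = 184.1 kN.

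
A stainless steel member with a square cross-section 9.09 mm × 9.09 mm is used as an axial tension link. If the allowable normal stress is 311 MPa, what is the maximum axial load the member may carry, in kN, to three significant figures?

A = 82.63 mm².
P_max = σ_allow · A = 311 · 82.63 = 25700 N = 25.7 kN.

25.7 kN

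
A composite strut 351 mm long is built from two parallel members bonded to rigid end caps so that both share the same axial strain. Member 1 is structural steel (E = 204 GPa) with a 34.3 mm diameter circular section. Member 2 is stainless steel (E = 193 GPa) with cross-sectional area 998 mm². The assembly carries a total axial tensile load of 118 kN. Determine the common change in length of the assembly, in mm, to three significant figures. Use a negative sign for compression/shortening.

0.109 mm

A_1 = 924 mm².
Equal strain + equilibrium ⇒ each member carries load in proportion to AE: A₁E₁ = 188500000 N, A₂E₂ = 192600000 N, ΣAE = 381100000 N.
δ = PL/ΣAE = 118000·351/381100000 = 0.1087 mm.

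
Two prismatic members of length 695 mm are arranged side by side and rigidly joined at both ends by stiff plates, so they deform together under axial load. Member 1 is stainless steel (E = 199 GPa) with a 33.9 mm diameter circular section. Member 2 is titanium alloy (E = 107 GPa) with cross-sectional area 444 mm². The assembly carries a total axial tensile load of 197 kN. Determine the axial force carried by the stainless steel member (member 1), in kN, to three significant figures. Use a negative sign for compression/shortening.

A_1 = 902.6 mm².
Equal strain + equilibrium ⇒ each member carries load in proportion to AE: A₁E₁ = 179600000 N, A₂E₂ = 47510000 N, ΣAE = 227100000 N.
F₁ = P·A₁E₁/ΣAE = 197000·179600000/227100000 = 155800 N.

156 kN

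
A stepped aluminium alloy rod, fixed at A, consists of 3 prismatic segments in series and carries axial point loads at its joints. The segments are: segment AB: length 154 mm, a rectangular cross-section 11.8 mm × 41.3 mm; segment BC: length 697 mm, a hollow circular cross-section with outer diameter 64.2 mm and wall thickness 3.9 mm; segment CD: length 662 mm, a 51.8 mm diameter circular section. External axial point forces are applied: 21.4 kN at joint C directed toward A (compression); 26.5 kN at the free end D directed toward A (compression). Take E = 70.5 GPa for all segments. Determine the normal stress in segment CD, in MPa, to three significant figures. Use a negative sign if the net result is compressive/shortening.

-12.6 MPa

Internal axial forces (sectioning from the free end, tension +): N_CD = -26.5 kN, N_BC = -47.9 kN, N_AB = -47.9 kN.
A_CD = 2107 mm².
σ_CD = N_CD/A_CD = -26500/2107 = -12.57 MPa.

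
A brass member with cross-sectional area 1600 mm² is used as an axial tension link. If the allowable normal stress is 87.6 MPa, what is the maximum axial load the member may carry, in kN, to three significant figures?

P_max = σ_allow · A = 87.6 · 1600 = 140200 N = 140.2 kN.

140 kN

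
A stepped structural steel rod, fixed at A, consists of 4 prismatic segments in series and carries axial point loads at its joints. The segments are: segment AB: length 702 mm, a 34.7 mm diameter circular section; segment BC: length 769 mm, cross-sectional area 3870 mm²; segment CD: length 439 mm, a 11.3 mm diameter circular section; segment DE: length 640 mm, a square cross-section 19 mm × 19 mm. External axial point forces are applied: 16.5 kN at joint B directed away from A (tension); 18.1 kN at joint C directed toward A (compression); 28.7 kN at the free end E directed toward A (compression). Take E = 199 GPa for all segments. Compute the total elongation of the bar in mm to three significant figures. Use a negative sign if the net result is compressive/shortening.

Internal axial forces (sectioning from the free end, tension +): N_DE = -28.7 kN, N_CD = -28.7 kN, N_BC = -46.8 kN, N_AB = -30.3 kN.
A_AB = 945.7 mm².
A_CD = 100.3 mm².
A_DE = 361 mm².
δ_AB = -30300·702/(945.7·199000) = -0.113 mm
δ_BC = -46800·769/(3870·199000) = -0.04673 mm
δ_CD = -28700·439/(100.3·199000) = -0.6313 mm
δ_DE = -28700·640/(361·199000) = -0.2557 mm
δ = Σδ_i = -1.047 mm.

-1.05 mm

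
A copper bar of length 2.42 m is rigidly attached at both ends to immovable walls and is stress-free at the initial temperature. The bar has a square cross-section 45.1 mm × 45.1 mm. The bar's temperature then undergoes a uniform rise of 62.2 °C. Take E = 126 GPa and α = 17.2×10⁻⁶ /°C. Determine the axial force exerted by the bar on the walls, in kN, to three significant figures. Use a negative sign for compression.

Free thermal expansion αLΔT = 17.2e-6 · 2420 · 62.2 = 2.589 mm.
The walls impose strain ε = −(2.589)/2420 = -1.0698e-03; σ = Eε = 126000 · -1.0698e-03 = -134.8 MPa.
Wall reaction R = σ·A = -134.8·2034 = -274200 N = -274.2 kN.

-274 kN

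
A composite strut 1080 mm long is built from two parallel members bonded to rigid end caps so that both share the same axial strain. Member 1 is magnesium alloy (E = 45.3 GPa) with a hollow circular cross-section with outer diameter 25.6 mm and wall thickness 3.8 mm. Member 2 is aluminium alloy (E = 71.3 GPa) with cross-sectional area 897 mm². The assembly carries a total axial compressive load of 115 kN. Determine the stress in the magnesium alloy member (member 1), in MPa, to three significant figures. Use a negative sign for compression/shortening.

-68.8 MPa

A_1 = 260.2 mm².
Equal strain + equilibrium ⇒ each member carries load in proportion to AE: A₁E₁ = 11790000 N, A₂E₂ = 63960000 N, ΣAE = 75750000 N.
σ₁ = P·E₁/ΣAE = -115000·45300/75750000 = -68.78 MPa.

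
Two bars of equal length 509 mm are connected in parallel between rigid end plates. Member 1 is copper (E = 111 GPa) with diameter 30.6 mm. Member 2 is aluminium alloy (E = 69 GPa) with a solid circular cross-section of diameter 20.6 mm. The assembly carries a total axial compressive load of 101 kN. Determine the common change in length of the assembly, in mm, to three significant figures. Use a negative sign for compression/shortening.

A_1 = 735.4 mm².
A_2 = 333.3 mm².
Equal strain + equilibrium ⇒ each member carries load in proportion to AE: A₁E₁ = 81630000 N, A₂E₂ = 23000000 N, ΣAE = 104600000 N.
δ = PL/ΣAE = -101000·509/104600000 = -0.4913 mm.

-0.491 mm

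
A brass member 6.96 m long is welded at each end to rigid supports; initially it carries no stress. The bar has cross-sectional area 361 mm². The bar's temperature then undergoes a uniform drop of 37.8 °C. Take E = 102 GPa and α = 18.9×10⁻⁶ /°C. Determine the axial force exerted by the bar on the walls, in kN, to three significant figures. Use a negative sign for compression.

26.3 kN

Free thermal expansion αLΔT = 18.9e-6 · 6960 · -37.8 = -4.972 mm.
The walls impose strain ε = −(-4.972)/6960 = 7.1442e-04; σ = Eε = 102000 · 7.1442e-04 = 72.87 MPa.
Wall reaction R = σ·A = 72.87·361 = 26310 N = 26.31 kN.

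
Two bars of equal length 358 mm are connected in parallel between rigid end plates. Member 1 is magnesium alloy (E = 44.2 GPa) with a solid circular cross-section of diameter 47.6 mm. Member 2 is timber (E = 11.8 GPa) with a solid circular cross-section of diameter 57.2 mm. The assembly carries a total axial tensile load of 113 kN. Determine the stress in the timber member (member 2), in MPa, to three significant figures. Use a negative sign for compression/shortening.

A_1 = 1780 mm².
A_2 = 2570 mm².
Equal strain + equilibrium ⇒ each member carries load in proportion to AE: A₁E₁ = 78650000 N, A₂E₂ = 30320000 N, ΣAE = 109000000 N.
σ₂ = P·E₂/ΣAE = 113000·11800/109000000 = 12.24 MPa.

12.2 MPa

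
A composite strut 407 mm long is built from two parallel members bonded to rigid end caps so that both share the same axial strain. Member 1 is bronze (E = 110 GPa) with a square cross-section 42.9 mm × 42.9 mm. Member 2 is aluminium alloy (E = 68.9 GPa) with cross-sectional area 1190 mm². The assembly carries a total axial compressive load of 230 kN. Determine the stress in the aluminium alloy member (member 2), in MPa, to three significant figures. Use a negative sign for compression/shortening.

-55.7 MPa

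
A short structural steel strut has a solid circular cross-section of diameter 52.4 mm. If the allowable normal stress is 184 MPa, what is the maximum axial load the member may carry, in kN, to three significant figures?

A = 2157 mm².
P_max = σ_allow · A = 184 · 2157 = 396800 N = 396.8 kN.

397 kN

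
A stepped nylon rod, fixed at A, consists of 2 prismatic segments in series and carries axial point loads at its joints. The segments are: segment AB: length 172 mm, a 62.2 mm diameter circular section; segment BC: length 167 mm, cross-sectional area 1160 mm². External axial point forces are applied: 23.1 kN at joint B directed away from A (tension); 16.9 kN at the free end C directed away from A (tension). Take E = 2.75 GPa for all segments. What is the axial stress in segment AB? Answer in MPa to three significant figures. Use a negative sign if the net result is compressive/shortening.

13.2 MPa

Internal axial forces (sectioning from the free end, tension +): N_BC = 16.9 kN, N_AB = 40 kN.
A_AB = 3039 mm².
σ_AB = N_AB/A_AB = 40000/3039 = 13.16 MPa.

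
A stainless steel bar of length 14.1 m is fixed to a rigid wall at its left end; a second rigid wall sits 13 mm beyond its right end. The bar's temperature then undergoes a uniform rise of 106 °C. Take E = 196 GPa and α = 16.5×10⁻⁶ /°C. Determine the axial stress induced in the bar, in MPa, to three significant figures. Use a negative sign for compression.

-162 MPa

Free thermal expansion αLΔT = 16.5e-6 · 14100 · 106 = 24.66 mm.
The walls engage after the gap closes; constrained expansion = 24.66 − 13 = 11.66 mm.
The walls impose strain ε = −(11.66)/14100 = -8.2701e-04; σ = Eε = 196000 · -8.2701e-04 = -162.1 MPa.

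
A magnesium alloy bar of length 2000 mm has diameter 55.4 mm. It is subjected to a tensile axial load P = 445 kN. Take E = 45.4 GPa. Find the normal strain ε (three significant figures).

A = 2411 mm².
σ = N/A = 184.6 MPa; ε = σ/E = 184.6/45400 = 4.066e-03.

0.00407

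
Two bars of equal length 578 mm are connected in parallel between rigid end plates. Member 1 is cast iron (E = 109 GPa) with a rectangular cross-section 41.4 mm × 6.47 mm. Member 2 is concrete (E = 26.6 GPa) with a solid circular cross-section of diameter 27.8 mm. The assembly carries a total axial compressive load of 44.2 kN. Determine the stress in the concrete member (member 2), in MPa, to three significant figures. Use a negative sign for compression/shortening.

-25.9 MPa

A_1 = 267.9 mm².
A_2 = 607 mm².
Equal strain + equilibrium ⇒ each member carries load in proportion to AE: A₁E₁ = 29200000 N, A₂E₂ = 16150000 N, ΣAE = 45340000 N.
σ₂ = P·E₂/ΣAE = -44200·26600/45340000 = -25.93 MPa.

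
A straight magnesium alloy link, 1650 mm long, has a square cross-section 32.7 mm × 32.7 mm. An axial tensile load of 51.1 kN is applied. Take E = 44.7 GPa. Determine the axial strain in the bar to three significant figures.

0.00107

A = 1069 mm².
σ = N/A = 47.79 MPa; ε = σ/E = 47.79/44700 = 1.069e-03.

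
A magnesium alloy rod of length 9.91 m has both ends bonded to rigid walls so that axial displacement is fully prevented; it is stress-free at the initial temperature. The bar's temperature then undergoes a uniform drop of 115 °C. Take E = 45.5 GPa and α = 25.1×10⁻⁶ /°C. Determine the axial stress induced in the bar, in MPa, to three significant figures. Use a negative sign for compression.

Free thermal expansion αLΔT = 25.1e-6 · 9910 · -115 = -28.61 mm.
The walls impose strain ε = −(-28.61)/9910 = 2.8865e-03; σ = Eε = 45500 · 2.8865e-03 = 131.3 MPa.

131 MPa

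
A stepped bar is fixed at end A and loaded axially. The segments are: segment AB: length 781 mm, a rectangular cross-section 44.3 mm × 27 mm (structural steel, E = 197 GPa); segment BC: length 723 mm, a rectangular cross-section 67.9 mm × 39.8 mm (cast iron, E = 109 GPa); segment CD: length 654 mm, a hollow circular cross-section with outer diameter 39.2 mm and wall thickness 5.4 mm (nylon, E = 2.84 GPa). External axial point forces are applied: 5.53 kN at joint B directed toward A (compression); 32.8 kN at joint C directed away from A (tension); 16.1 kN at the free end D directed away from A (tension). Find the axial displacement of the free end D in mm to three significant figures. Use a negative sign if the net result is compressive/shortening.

6.73 mm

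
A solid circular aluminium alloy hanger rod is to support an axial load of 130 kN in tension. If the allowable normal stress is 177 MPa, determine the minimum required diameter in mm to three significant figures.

Required area A ≥ P/σ_allow = 130000/177 = 734.5 mm².
For a solid circular section, d ≥ √(4A/π) = 30.58 mm.

30.6 mm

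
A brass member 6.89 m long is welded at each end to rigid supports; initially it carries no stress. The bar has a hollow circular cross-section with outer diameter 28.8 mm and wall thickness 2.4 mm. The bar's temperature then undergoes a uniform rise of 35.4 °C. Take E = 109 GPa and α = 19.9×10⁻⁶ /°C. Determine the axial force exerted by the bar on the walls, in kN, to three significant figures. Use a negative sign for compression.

Free thermal expansion αLΔT = 19.9e-6 · 6890 · 35.4 = 4.854 mm.
The walls impose strain ε = −(4.854)/6890 = -7.0446e-04; σ = Eε = 109000 · -7.0446e-04 = -76.79 MPa.
Wall reaction R = σ·A = -76.79·199.1 = -15280 N = -15.28 kN.

-15.3 kN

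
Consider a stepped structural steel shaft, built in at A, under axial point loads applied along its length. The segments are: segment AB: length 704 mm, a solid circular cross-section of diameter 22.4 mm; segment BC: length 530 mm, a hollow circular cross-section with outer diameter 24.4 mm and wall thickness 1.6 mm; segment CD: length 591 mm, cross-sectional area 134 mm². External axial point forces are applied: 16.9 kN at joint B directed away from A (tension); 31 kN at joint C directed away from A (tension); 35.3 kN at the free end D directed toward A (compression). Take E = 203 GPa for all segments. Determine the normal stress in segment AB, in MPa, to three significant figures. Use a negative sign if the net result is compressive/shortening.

32.0 MPa

Internal axial forces (sectioning from the free end, tension +): N_CD = -35.3 kN, N_BC = -4.3 kN, N_AB = 12.6 kN.
A_AB = 394.1 mm².
σ_AB = N_AB/A_AB = 12600/394.1 = 31.97 MPa.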